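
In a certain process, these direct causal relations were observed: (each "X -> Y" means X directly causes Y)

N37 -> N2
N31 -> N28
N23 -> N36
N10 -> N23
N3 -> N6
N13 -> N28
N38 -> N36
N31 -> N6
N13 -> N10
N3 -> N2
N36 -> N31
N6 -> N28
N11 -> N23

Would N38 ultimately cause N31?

Yes

There is a causal chain: N38 → N36 → N31.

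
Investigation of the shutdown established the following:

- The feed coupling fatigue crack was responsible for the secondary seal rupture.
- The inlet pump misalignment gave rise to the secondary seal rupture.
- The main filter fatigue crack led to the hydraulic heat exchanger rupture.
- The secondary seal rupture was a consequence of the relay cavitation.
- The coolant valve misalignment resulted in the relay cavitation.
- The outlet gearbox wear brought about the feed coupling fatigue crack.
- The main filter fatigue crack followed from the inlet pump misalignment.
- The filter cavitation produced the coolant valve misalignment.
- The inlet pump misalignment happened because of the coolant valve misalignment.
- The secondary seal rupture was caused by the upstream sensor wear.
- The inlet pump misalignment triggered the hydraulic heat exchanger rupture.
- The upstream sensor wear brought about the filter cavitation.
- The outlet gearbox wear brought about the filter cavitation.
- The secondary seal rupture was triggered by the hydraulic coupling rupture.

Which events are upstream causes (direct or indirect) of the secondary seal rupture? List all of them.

Immediate causes of the secondary seal rupture: the hydraulic coupling rupture, the feed coupling fatigue crack, the upstream sensor wear, the inlet pump misalignment, the relay cavitation.
Further upstream: the outlet gearbox wear, the filter cavitation, the coolant valve misalignment.

the coolant valve misalignment, the feed coupling fatigue crack, the filter cavitation, the hydraulic coupling rupture, the inlet pump misalignment, the outlet gearbox wear, the relay cavitation, the upstream sensor wear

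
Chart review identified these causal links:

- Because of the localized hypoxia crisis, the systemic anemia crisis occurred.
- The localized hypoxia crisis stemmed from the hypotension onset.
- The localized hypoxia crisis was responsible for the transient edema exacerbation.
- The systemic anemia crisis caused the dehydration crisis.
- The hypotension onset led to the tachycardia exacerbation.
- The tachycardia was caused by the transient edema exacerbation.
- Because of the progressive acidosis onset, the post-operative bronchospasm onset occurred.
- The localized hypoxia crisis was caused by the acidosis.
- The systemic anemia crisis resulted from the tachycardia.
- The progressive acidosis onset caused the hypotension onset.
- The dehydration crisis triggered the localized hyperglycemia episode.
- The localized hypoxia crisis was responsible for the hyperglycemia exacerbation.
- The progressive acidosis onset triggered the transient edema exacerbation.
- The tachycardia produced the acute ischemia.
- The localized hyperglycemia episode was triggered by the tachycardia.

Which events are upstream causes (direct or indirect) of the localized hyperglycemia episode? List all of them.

the acidosis, the dehydration crisis, the hypotension onset, the localized hypoxia crisis, the progressive acidosis onset, the systemic anemia crisis, the tachycardia, the transient edema exacerbation

Immediate causes of the localized hyperglycemia episode: the tachycardia, the dehydration crisis.
Further upstream: the progressive acidosis onset, the hypotension onset, the localized hypoxia crisis, the transient edema exacerbation, the systemic anemia crisis, the acidosis.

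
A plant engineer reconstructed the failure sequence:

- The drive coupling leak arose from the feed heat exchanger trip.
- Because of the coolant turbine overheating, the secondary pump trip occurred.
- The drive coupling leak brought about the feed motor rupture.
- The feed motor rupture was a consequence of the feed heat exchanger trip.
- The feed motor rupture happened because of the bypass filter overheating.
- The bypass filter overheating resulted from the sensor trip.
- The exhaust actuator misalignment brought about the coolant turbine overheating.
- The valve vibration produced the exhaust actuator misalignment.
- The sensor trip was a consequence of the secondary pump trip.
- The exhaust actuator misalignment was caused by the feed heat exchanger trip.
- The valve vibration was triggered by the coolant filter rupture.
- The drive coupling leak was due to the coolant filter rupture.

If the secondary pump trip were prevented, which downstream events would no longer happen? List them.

Downstream of the secondary pump trip: the sensor trip, the bypass filter overheating, the feed motor rupture.
Of those, still caused via another path: the feed motor rupture.
The remainder have no surviving cause.

the bypass filter overheating, the sensor trip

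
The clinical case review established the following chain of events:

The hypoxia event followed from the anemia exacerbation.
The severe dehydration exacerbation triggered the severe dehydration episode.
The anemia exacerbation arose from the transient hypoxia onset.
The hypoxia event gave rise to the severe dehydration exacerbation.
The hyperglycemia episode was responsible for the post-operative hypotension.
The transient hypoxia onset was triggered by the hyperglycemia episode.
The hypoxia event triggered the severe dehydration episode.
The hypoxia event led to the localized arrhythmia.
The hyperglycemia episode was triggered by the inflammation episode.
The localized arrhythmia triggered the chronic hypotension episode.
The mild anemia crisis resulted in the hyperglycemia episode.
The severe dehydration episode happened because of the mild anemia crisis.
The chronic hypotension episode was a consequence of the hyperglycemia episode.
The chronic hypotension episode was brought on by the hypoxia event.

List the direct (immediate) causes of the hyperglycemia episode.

the inflammation episode, the mild anemia crisis

the inflammation episode, the mild anemia crisis → the hyperglycemia episode with nothing further upstream stated.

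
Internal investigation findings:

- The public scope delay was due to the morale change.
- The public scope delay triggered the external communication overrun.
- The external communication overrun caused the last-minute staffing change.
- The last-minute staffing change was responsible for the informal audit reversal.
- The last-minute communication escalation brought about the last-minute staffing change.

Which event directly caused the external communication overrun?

the public scope delay

Upstream contributors include the morale change, but only the public scope delay feeds directly into the external communication overrun.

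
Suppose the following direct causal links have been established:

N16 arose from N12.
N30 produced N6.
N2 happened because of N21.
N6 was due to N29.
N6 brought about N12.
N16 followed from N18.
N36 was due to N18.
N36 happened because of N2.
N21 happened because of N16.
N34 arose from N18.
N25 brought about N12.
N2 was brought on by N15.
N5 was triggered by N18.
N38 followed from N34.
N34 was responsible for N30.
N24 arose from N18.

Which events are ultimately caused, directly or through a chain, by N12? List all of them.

N16, N2, N21, N36

Direct effects: N16.
2 steps out: N21.
3 steps out: N2.
4 steps out: N36.
Not reachable from it: N18, N5, N34, N15, N30, N29, N25, N6, N24, N38.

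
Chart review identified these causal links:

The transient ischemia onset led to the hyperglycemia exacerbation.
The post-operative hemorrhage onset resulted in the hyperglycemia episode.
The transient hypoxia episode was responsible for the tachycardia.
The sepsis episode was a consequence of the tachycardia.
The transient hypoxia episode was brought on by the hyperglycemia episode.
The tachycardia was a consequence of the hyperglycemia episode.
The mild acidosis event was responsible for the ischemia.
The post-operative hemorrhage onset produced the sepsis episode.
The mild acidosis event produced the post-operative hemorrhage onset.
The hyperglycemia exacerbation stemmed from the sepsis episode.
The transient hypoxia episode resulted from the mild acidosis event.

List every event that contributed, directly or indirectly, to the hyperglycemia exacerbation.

the hyperglycemia episode, the mild acidosis event, the post-operative hemorrhage onset, the sepsis episode, the tachycardia, the transient hypoxia episode, the transient ischemia onset

Immediate causes of the hyperglycemia exacerbation: the sepsis episode, the transient ischemia onset.
Further upstream: the mild acidosis event, the post-operative hemorrhage onset, the hyperglycemia episode, the transient hypoxia episode, the tachycardia.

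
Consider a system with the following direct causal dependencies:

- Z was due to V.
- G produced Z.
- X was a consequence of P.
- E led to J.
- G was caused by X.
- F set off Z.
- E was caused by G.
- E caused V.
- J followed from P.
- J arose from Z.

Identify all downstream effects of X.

E, G, J, V, Z

Direct effects: G.
2 steps out: E, Z.
3 steps out: V, J.
Not reachable from it: P, F.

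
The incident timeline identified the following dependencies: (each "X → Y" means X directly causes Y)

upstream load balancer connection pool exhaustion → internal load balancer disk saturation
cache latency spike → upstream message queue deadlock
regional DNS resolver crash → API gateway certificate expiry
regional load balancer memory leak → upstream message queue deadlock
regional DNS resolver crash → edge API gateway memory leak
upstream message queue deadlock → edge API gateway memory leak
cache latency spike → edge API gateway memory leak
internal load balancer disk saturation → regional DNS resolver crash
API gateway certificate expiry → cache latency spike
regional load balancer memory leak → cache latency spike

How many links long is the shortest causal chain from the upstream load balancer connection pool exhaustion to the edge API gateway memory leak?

3

Shortest chain: the upstream load balancer connection pool exhaustion → the internal load balancer disk saturation → the regional DNS resolver crash → the edge API gateway memory leak.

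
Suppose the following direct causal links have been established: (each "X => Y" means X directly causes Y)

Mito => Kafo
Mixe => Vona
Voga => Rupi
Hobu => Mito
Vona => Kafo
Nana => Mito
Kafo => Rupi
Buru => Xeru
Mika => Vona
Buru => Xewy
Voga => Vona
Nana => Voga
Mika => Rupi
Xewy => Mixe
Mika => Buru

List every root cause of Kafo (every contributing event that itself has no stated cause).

Tracing upstream from Kafo: Kafo ← Vona ← Mika.
A separate upstream branch: Kafo ← Mito ← Hobu.
A separate upstream branch: Kafo ← Mito ← Nana.
Each of those chain origins has no stated cause.

Hobu, Mika, Nana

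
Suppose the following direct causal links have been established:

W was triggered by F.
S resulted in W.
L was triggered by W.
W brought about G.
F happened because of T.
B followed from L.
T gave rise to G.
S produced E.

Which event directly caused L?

Upstream contributors include S, T, F, but only W feeds directly into L.

W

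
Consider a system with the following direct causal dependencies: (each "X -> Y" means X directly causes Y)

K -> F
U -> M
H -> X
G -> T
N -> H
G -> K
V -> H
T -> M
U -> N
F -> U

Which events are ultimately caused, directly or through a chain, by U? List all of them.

Direct effects: N, M.
2 steps out: H.
3 steps out: X.
Not reachable from it: G, K, F, T, V.

H, M, N, X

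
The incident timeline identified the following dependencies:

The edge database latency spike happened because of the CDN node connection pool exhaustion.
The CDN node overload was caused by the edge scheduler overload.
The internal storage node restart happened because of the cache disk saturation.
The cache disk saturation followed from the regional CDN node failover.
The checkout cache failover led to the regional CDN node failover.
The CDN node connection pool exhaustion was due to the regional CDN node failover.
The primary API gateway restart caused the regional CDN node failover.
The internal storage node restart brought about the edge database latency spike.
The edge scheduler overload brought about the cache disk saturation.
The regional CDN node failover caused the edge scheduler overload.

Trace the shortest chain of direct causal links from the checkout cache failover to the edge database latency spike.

the checkout cache failover → the regional CDN node failover
the regional CDN node failover → the CDN node connection pool exhaustion
the CDN node connection pool exhaustion → the edge database latency spike
Length: 3 steps.

the checkout cache failover → the regional CDN node failover → the CDN node connection pool exhaustion → the edge database latency spike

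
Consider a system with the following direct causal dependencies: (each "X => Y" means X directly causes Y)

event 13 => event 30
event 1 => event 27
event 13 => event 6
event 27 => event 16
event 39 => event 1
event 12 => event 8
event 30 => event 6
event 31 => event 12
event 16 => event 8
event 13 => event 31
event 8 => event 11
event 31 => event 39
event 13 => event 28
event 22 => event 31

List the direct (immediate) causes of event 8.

Upstream contributors include event 13, event 22, event 31, event 39, event 1, event 27, but only event 12, event 16 feed directly into event 8.

event 12, event 16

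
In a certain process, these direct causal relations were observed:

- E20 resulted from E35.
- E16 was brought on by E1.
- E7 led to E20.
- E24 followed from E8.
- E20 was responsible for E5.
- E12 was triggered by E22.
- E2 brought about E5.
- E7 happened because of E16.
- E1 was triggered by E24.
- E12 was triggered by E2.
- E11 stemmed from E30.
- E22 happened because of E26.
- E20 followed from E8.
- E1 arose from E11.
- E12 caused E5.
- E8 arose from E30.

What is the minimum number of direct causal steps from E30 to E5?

Shortest chain: E30 → E8 → E20 → E5.

3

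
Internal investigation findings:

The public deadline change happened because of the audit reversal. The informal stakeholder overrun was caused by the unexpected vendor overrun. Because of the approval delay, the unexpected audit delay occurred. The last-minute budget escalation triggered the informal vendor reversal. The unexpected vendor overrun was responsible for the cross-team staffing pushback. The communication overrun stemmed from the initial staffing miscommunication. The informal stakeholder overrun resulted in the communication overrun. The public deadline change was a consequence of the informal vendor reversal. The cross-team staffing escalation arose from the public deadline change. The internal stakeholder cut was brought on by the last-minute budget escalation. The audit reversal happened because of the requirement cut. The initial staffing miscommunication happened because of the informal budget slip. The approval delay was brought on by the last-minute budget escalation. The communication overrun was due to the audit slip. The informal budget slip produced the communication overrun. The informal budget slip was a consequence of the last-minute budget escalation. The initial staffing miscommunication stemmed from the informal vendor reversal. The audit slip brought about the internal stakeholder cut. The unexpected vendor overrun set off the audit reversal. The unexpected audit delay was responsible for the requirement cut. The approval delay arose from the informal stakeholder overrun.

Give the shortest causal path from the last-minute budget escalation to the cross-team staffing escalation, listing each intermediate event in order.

the last-minute budget escalation → the informal vendor reversal → the public deadline change → the cross-team staffing escalation

the last-minute budget escalation → the informal vendor reversal
the informal vendor reversal → the public deadline change
the public deadline change → the cross-team staffing escalation
Length: 3 steps.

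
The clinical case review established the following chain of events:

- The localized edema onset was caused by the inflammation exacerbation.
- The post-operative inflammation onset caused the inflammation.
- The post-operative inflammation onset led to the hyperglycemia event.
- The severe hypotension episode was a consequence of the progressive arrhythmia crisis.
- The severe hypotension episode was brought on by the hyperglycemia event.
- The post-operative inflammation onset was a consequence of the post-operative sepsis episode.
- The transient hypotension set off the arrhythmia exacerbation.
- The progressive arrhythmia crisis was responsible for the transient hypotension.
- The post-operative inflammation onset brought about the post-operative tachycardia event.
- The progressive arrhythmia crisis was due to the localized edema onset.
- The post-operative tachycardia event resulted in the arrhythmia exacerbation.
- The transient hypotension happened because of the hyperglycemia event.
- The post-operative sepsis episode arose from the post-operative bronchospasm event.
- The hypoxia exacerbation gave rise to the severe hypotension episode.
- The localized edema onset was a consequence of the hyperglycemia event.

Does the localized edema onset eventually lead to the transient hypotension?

Yes

There is a causal chain: the localized edema onset → the progressive arrhythmia crisis → the transient hypotension.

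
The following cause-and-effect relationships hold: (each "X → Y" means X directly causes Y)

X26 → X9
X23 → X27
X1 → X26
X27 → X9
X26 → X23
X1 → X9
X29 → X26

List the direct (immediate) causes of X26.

X1, X29

X1, X29 → X26 with nothing further upstream stated.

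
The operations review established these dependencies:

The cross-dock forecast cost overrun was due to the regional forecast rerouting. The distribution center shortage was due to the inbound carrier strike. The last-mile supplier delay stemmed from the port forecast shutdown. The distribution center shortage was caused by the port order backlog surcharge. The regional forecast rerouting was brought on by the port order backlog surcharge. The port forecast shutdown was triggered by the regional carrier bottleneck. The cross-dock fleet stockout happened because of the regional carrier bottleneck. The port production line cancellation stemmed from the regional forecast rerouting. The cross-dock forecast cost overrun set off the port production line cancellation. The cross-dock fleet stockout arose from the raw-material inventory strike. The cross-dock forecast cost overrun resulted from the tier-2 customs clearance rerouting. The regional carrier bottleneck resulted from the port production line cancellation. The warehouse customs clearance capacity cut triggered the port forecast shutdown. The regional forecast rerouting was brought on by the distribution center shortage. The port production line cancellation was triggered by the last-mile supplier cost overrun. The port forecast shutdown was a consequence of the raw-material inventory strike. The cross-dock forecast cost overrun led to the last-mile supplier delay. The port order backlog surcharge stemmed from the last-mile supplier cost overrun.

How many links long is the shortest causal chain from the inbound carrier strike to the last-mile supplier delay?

Shortest chain: the inbound carrier strike → the distribution center shortage → the regional forecast rerouting → the cross-dock forecast cost overrun → the last-mile supplier delay.

4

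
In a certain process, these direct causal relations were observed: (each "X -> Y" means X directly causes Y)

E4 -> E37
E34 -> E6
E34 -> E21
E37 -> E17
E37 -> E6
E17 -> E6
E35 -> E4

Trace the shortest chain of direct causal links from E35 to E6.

E35 → E4 → E37 → E6

E35 → E4
E4 → E37
E37 → E6
Length: 3 steps.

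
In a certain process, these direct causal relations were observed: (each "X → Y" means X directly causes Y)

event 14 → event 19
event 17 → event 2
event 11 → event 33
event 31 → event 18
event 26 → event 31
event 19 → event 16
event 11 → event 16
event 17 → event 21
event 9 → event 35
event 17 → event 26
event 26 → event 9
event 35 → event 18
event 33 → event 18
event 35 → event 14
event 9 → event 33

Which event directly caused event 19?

Upstream contributors include event 17, event 26, event 9, event 35, but only event 14 feeds directly into event 19.

event 14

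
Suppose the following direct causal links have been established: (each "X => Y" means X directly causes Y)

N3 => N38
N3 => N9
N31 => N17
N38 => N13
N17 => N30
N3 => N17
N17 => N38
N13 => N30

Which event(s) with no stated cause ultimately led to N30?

Tracing upstream from N30: N30 ← N17 ← N3.
A separate upstream branch: N30 ← N17 ← N31.
Each of those chain origins has no stated cause.

N3, N31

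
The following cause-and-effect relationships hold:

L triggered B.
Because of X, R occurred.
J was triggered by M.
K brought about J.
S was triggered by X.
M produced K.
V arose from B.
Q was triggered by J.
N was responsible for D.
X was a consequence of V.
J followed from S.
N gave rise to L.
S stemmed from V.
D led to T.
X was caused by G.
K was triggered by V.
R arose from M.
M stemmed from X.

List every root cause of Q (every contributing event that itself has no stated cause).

Tracing upstream from Q: Q ← J ← S ← V ← B ← L ← N.
A separate upstream branch: Q ← J ← M ← X ← G.
Each of those chain origins has no stated cause.

G, N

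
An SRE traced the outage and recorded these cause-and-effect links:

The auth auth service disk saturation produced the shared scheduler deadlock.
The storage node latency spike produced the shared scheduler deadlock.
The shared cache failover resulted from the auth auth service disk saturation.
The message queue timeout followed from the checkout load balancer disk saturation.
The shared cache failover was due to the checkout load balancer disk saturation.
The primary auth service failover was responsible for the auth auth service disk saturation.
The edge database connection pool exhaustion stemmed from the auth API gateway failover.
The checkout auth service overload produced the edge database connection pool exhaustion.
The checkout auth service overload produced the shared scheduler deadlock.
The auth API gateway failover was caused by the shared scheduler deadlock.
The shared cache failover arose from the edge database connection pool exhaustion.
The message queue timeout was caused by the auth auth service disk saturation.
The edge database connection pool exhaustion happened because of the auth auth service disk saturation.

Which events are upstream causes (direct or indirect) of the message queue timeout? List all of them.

Immediate causes of the message queue timeout: the checkout load balancer disk saturation, the auth auth service disk saturation.
Further upstream: the primary auth service failover.

the auth auth service disk saturation, the checkout load balancer disk saturation, the primary auth service failover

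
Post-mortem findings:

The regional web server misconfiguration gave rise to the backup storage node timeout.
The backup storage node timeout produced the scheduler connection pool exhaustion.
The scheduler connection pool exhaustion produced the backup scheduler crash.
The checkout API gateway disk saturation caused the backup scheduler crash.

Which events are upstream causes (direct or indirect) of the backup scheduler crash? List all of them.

the backup storage node timeout, the checkout API gateway disk saturation, the regional web server misconfiguration, the scheduler connection pool exhaustion

Immediate causes of the backup scheduler crash: the scheduler connection pool exhaustion, the checkout API gateway disk saturation.
Further upstream: the regional web server misconfiguration, the backup storage node timeout.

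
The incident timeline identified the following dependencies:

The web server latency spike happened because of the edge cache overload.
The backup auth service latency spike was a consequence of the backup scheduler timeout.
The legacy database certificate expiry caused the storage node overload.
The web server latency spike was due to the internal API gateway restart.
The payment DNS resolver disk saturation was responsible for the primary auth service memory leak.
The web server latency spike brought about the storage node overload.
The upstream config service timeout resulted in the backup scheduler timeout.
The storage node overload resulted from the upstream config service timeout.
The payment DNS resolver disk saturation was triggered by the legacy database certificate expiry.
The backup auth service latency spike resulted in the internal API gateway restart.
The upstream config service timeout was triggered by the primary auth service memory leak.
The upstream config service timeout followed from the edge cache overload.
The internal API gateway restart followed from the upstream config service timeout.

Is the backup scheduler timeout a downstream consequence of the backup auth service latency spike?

The backup auth service latency spike leads to the internal API gateway restart, the web server latency spike, the storage node overload; the backup scheduler timeout is not among them.

No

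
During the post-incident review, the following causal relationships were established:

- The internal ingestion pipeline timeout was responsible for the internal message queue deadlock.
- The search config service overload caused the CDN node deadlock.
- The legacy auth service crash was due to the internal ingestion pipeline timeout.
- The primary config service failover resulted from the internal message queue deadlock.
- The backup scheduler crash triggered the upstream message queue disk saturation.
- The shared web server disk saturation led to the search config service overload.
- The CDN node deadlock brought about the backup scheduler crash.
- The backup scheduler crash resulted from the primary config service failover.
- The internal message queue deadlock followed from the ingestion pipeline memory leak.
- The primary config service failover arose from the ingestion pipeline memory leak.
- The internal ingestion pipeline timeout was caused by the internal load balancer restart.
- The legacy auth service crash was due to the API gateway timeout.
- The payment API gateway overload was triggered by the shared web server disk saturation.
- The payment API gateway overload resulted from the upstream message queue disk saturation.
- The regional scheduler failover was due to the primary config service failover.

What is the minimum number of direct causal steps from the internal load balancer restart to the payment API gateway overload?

6

Shortest chain: the internal load balancer restart → the internal ingestion pipeline timeout → the internal message queue deadlock → the primary config service failover → the backup scheduler crash → the upstream message queue disk saturation → the payment API gateway overload.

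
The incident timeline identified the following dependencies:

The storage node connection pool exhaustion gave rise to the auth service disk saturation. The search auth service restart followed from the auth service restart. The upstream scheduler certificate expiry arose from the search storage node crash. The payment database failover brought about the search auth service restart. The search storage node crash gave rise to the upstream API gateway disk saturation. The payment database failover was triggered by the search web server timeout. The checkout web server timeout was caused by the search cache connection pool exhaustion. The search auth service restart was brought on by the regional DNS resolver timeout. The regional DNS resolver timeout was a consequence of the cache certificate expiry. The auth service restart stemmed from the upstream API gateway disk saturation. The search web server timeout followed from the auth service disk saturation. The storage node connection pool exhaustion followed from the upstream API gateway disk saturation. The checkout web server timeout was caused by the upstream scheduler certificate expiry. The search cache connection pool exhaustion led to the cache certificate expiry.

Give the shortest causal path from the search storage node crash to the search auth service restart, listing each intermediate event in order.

the search storage node crash → the upstream API gateway disk saturation → the auth service restart → the search auth service restart

the search storage node crash → the upstream API gateway disk saturation
the upstream API gateway disk saturation → the auth service restart
the auth service restart → the search auth service restart
Length: 3 steps.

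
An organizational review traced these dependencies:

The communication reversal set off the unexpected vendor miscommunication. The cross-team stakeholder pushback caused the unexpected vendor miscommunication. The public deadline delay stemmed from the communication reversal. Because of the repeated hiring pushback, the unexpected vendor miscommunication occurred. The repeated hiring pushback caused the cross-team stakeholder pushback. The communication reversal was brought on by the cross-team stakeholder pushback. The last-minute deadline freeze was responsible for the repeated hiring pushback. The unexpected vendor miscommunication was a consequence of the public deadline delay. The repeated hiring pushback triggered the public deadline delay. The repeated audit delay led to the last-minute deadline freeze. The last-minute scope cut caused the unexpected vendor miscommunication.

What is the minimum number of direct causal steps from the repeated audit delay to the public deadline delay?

Shortest chain: the repeated audit delay → the last-minute deadline freeze → the repeated hiring pushback → the public deadline delay.

3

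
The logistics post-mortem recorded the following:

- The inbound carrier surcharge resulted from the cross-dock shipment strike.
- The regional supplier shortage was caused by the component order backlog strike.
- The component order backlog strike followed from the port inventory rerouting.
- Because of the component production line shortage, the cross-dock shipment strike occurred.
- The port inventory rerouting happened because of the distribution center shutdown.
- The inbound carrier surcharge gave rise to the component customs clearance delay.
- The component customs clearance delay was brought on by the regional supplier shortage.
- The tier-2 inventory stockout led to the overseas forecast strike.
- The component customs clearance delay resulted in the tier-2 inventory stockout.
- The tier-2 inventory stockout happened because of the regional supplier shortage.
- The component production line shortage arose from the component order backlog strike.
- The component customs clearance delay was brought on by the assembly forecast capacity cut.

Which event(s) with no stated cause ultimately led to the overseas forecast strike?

Tracing upstream from the overseas forecast strike: the overseas forecast strike ← the tier-2 inventory stockout ← the regional supplier shortage ← the component order backlog strike ← the port inventory rerouting ← the distribution center shutdown.
A separate upstream branch: the overseas forecast strike ← the tier-2 inventory stockout ← the component customs clearance delay ← the assembly forecast capacity cut.
Each of those chain origins has no stated cause.

the assembly forecast capacity cut, the distribution center shutdown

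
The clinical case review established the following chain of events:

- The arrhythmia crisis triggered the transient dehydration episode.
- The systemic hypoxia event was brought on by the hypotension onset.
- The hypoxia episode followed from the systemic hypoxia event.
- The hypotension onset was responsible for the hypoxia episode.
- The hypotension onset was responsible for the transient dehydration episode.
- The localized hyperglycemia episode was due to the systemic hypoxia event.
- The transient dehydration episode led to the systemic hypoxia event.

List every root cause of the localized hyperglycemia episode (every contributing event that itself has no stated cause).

Tracing upstream from the localized hyperglycemia episode: the localized hyperglycemia episode ← the systemic hypoxia event ← the transient dehydration episode ← the arrhythmia crisis.
A separate upstream branch: the localized hyperglycemia episode ← the systemic hypoxia event ← the hypotension onset.
Each of those chain origins has no stated cause.

the arrhythmia crisis, the hypotension onset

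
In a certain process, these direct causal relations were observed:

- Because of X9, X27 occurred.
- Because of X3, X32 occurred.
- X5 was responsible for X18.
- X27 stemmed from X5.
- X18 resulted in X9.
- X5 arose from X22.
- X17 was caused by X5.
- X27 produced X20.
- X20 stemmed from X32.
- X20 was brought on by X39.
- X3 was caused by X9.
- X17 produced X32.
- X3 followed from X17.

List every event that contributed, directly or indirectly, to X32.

X17, X18, X22, X3, X5, X9

Immediate causes of X32: X17, X3.
Further upstream: X22, X5, X18, X9.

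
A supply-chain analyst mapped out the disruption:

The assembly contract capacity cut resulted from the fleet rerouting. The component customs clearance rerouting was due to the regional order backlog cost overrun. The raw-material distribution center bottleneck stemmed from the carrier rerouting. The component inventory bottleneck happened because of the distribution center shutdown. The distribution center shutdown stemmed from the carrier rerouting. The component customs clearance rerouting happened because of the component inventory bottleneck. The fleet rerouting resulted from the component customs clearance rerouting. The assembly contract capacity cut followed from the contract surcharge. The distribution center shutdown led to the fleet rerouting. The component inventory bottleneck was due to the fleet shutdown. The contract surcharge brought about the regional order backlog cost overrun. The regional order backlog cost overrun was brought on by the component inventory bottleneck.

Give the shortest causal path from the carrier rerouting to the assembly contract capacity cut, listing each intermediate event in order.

the carrier rerouting → the distribution center shutdown
the distribution center shutdown → the fleet rerouting
the fleet rerouting → the assembly contract capacity cut
Length: 3 steps.

the carrier rerouting → the distribution center shutdown → the fleet rerouting → the assembly contract capacity cut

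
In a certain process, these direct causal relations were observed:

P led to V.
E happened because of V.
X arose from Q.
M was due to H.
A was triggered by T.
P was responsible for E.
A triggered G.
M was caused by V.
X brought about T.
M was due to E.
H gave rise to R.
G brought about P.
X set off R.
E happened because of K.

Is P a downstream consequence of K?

K leads to E, M; P is not among them.

No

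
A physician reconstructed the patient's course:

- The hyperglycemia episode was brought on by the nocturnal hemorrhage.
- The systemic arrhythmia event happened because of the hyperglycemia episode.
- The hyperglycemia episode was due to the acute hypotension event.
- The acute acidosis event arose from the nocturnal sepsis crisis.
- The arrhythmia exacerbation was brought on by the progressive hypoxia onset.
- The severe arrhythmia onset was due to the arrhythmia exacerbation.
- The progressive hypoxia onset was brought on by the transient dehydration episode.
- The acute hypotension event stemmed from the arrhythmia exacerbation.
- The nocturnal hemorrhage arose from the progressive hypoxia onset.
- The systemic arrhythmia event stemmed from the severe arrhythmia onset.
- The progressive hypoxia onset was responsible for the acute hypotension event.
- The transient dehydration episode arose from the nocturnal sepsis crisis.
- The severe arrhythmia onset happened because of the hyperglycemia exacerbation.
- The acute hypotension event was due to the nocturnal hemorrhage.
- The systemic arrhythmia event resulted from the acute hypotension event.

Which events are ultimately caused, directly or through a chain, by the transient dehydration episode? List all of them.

Direct effects: the progressive hypoxia onset.
2 steps out: the arrhythmia exacerbation, the nocturnal hemorrhage, the acute hypotension event.
3 steps out: the severe arrhythmia onset, the hyperglycemia episode, the systemic arrhythmia event.
Not reachable from it: the nocturnal sepsis crisis, the acute acidosis event, the hyperglycemia exacerbation.

the acute hypotension event, the arrhythmia exacerbation, the hyperglycemia episode, the nocturnal hemorrhage, the progressive hypoxia onset, the severe arrhythmia onset, the systemic arrhythmia event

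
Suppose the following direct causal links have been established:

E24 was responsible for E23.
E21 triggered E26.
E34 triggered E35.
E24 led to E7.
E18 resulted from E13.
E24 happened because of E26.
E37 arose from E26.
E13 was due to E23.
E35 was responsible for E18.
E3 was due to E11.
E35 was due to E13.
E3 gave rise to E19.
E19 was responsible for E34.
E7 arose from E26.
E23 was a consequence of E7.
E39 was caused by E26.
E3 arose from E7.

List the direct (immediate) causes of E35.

Upstream contributors include E11, E21, E26, E24, E7, E3, E19, E23, but only E13, E34 feed directly into E35.

E13, E34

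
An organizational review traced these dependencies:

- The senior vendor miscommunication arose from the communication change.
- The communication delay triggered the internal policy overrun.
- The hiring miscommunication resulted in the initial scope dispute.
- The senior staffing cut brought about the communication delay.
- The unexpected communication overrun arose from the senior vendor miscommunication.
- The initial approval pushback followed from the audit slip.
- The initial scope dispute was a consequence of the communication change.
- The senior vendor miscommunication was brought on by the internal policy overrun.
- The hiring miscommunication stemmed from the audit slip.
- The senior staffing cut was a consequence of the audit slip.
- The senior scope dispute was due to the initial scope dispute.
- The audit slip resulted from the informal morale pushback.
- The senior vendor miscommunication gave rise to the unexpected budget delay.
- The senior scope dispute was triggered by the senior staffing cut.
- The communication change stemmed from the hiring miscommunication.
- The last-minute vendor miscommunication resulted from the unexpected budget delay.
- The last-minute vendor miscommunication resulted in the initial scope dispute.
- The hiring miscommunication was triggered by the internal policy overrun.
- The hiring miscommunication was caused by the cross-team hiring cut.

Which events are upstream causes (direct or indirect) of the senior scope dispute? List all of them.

Immediate causes of the senior scope dispute: the senior staffing cut, the initial scope dispute.
Further upstream: the informal morale pushback, the audit slip, the communication delay, the internal policy overrun, the hiring miscommunication, the communication change, the senior vendor miscommunication, the unexpected budget delay, the last-minute vendor miscommunication, the cross-team hiring cut.

the audit slip, the communication change, the communication delay, the cross-team hiring cut, the hiring miscommunication, the informal morale pushback, the initial scope dispute, the internal policy overrun, the last-minute vendor miscommunication, the senior staffing cut, the senior vendor miscommunication, the unexpected budget delay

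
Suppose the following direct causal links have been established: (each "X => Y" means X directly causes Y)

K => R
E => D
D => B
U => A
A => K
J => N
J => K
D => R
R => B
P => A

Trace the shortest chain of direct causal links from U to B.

U → A → K → R → B

U → A
A → K
K → R
R → B
Length: 4 steps.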